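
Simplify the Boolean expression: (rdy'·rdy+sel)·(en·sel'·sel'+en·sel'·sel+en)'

(rdy'·rdy+sel)·(en·sel'·sel'+en·sel'·sel+en)'
= (rdy'·rdy+sel)·(en·sel'+en)'   (distribution)
= sel·(en·sel'+en)'   (complement / identity)
= sel·en'   (absorption)

sel·en'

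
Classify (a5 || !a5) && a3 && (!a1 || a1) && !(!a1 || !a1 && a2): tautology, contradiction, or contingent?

(a5 || !a5) && a3 && (!a1 || a1) && !(!a1 || !a1 && a2)
= (a5 || !a5) && a3 && (!a1 || a1) && !!a1   — absorption
= (a5 || !a5) && a3 && !!a1   — complement / identity
= a3 && !!a1   — complement / identity
= a3 && a1   — double negation
This depends on a1, a3, so it is not a constant.

contingent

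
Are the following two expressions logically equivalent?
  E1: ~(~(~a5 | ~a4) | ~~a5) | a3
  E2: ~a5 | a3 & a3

E1: ~(~(~a5 | ~a4) | ~~a5) | a3
    = (~a5 | ~a4) & ~a5 | a3   [De Morgan]
    = ~a5 | a3   [absorption]
E2: ~a5 | a3 & a3
    = ~a5 | a3   [idempotence]
Both reduce to ~a5 | a3, so they are equivalent.

Yes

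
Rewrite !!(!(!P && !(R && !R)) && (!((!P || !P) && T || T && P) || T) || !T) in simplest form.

!!(!(!P && !(R && !R)) && (!((!P || !P) && T || T && P) || T) || !T)
= !!(!(!P && !(R && !R)) && (!(!P && T || T && P) || T) || !T)   [idempotence]
= !!(!(!P && !(R && !R)) && (!T || T) || !T)   [distribution]
= !(!P && !(R && !R)) && (!T || T) || !T   [double negation]
= !(!P && !(R && !R)) || !T   [complement / identity]
= P || R && !R || !T   [De Morgan]
= P || !T   [complement / identity]

P || !T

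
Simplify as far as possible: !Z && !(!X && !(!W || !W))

!Z && !(!X && !(!W || !W))
= !Z && !(!X && !!W)
= !Z && (X || !W)

!Z && (X || !W)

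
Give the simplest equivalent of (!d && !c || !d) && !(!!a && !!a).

(!d && !c || !d) && !(!!a && !!a)
= (!d && !c || !d) && !!!a   (idempotence)
= !d && !!!a   (absorption)
= !d && !a   (double negation)

!d && !a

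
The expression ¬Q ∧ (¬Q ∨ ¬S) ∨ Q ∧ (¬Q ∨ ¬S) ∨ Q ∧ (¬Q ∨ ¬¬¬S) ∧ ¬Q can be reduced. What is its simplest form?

¬Q ∨ ¬S

¬Q ∧ (¬Q ∨ ¬S) ∨ Q ∧ (¬Q ∨ ¬S) ∨ Q ∧ (¬Q ∨ ¬¬¬S) ∧ ¬Q
= ¬Q ∧ (¬Q ∨ ¬S) ∨ Q ∧ (¬Q ∨ ¬S) ∨ Q ∧ (¬Q ∨ ¬S) ∧ ¬Q
= ¬Q ∧ (¬Q ∨ ¬S) ∨ Q ∧ (¬Q ∨ ¬S)
= ¬Q ∨ ¬S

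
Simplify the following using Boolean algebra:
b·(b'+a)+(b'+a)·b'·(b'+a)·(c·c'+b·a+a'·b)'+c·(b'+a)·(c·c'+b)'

b'+a

b·(b'+a)+(b'+a)·b'·(b'+a)·(c·c'+b·a+a'·b)'+c·(b'+a)·(c·c'+b)'
= b·(b'+a)+(b'+a)·b'·(b'+a)·(c·c'+b)'+c·(b'+a)·(c·c'+b)'   (distribution)
= b·(b'+a)+(b'+a)·(c·c'+b)'·((b'+a)·b'+c)   (distribution)
= b·(b'+a)+(b'+a)·b'·((b'+a)·b'+c)   (complement / identity)
= b·(b'+a)+(b'+a)·b'   (absorption)
= b'+a   (distribution)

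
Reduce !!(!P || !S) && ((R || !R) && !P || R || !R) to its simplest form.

!!(!P || !S) && ((R || !R) && !P || R || !R)
= !!(!P || !S) && (R || !R)   [absorption]
= (!P || !S) && (R || !R)   [double negation]
= !P || !S   [complement / identity]

!P || !S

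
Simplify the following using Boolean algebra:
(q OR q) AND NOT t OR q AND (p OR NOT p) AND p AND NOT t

(q OR q) AND NOT t OR q AND (p OR NOT p) AND p AND NOT t
= (q OR q) AND NOT t OR q AND p AND NOT t   (complement / identity)
= q AND NOT t OR q AND p AND NOT t   (idempotence)
= NOT t AND (q OR q AND p)   (distribution)
= NOT t AND q   (absorption)

NOT t AND q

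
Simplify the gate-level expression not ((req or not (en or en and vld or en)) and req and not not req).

not ((req or not (en or en and vld or en)) and req and not not req)
= not ((req or not (en or en)) and req and not not req)   — absorption
= not ((req or not en) and req and not not req)   — idempotence
= not (req and not not req)   — absorption
= not (req and req)   — double negation
= not req   — idempotence

not req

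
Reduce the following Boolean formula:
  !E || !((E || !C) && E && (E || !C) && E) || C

!E || C

!E || !((E || !C) && E && (E || !C) && E) || C
= !E || !((E || !C) && E) || C   — idempotence
= !E || !E || C   — absorption
= !E || C   — idempotence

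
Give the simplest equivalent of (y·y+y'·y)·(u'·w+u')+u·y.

y

(y·y+y'·y)·(u'·w+u')+u·y
= y·(u'·w+u')+u·y   — distribution
= y·u'+u·y   — absorption
= y   — distribution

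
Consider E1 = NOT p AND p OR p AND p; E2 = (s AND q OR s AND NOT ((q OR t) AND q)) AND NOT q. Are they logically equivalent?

E1: NOT p AND p OR p AND p
    = p
E2: (s AND q OR s AND NOT ((q OR t) AND q)) AND NOT q
    = (s AND q OR s AND NOT q) AND NOT q
    = s AND NOT q
These differ: at p=1, q=0, s=0, t=0, E1 = 1 but E2 = 0.

No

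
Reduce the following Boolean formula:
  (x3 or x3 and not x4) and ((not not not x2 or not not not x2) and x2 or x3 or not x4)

(x3 or x3 and not x4) and ((not not not x2 or not not not x2) and x2 or x3 or not x4)
= (x3 or x3 and not x4) and (not not not x2 and x2 or x3 or not x4)   (idempotence)
= (x3 or x3 and not x4) and (not x2 and x2 or x3 or not x4)   (double negation)
= (x3 or x3 and not x4) and (x3 or not x4)   (complement / identity)
= x3 and (x3 or not x4)   (absorption)
= x3   (absorption)

x3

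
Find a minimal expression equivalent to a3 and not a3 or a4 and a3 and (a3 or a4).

a4 and a3

a3 and not a3 or a4 and a3 and (a3 or a4)
= a4 and a3 and (a3 or a4)
= a4 and a3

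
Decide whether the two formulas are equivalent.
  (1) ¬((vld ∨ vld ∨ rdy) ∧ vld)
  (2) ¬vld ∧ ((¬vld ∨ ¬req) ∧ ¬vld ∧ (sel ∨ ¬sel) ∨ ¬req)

E1: ¬((vld ∨ vld ∨ rdy) ∧ vld)
    = ¬((vld ∨ rdy) ∧ vld)   [idempotence]
    = ¬vld   [absorption]
E2: ¬vld ∧ ((¬vld ∨ ¬req) ∧ ¬vld ∧ (sel ∨ ¬sel) ∨ ¬req)
    = ¬vld ∧ ((¬vld ∨ ¬req) ∧ ¬vld ∨ ¬req)   [complement / identity]
    = ¬vld ∧ (¬vld ∨ ¬req)   [absorption]
    = ¬vld   [absorption]
Both reduce to ¬vld, so they are equivalent.

Yes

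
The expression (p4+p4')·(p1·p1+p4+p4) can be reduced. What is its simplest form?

p1+p4

(p4+p4')·(p1·p1+p4+p4)
= (p4+p4')·(p1·p1+p4)   — idempotence
= (p4+p4')·(p1+p4)   — idempotence
= p1+p4   — complement / identity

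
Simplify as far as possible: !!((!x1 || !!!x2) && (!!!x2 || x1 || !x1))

!!((!x1 || !!!x2) && (!!!x2 || x1 || !x1))
= !!(!!!x2 || !x1 && (x1 || !x1))   — distribution
= !!(!x2 || !x1 && (x1 || !x1))   — double negation
= !x2 || !x1 && (x1 || !x1)   — double negation
= !x2 || !x1   — complement / identity

!x2 || !x1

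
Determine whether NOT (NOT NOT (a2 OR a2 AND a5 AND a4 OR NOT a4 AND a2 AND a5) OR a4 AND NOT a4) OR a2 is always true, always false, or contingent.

always true

NOT (NOT NOT (a2 OR a2 AND a5 AND a4 OR NOT a4 AND a2 AND a5) OR a4 AND NOT a4) OR a2
= NOT (NOT NOT (a2 OR a2 AND a5) OR a4 AND NOT a4) OR a2
= NOT NOT NOT (a2 OR a2 AND a5) OR a2
= NOT (a2 OR a2 AND a5) OR a2
= NOT a2 OR a2
= TRUE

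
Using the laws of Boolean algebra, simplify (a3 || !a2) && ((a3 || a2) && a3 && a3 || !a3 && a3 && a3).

(a3 || !a2) && ((a3 || a2) && a3 && a3 || !a3 && a3 && a3)
= (a3 || !a2) && (a3 && a3 || !a3 && a3 && a3)   [absorption]
= (a3 || !a2) && (a3 && a3 || !a3 && a3)   [idempotence]
= (a3 || !a2) && a3   [distribution]
= a3   [absorption]

a3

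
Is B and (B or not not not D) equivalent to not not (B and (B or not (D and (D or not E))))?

E1: B and (B or not not not D)
    = B and (B or not D)   — double negation
    = B   — absorption
E2: not not (B and (B or not (D and (D or not E))))
    = not not (B and (B or not D))   — absorption
    = B and (B or not D)   — double negation
    = B   — absorption
Both reduce to B, so they are equivalent.

Yes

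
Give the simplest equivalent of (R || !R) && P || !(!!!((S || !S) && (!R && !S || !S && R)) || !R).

P || !S && R

(R || !R) && P || !(!!!((S || !S) && (!R && !S || !S && R)) || !R)
= (R || !R) && P || !(!!!(!R && !S || !S && R) || !R)
= (R || !R) && P || !(!!!!S || !R)
= (R || !R) && P || !!!S && R
= P || !!!S && R
= P || !S && R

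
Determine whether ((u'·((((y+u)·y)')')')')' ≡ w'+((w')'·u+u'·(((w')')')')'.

E1: ((u'·((((y+u)·y)')')')')'
    = ((u'·((y+u)·y)')')'   [double negation]
    = ((u'·y')')'   [absorption]
    = u'·y'   [double negation]
E2: w'+((w')'·u+u'·(((w')')')')'
    = w'+((w')'·u+u'·(w')')'   [double negation]
    = w'+((w')')'   [distribution]
    = w'+w'   [double negation]
    = w'   [idempotence]
These differ: at u=0, w=0, y=1, E1 = 0 but E2 = 1.

No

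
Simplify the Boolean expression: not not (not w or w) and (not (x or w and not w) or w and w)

not x or w

not not (not w or w) and (not (x or w and not w) or w and w)
= not not (not w or w) and (not x or w and w)
= (not w or w) and (not x or w and w)
= not x or w and w
= not x or w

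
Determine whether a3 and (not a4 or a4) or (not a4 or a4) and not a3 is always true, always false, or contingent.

a3 and (not a4 or a4) or (not a4 or a4) and not a3
= not a4 or a4   (distribution)
= True   (complement)

always true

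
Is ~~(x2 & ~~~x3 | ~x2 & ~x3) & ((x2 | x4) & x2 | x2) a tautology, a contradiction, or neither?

~~(x2 & ~~~x3 | ~x2 & ~x3) & ((x2 | x4) & x2 | x2)
= (x2 & ~~~x3 | ~x2 & ~x3) & ((x2 | x4) & x2 | x2)   — double negation
= (x2 & ~x3 | ~x2 & ~x3) & ((x2 | x4) & x2 | x2)   — double negation
= ~x3 & ((x2 | x4) & x2 | x2)   — distribution
= ~x3 & (x2 | x2)   — absorption
= ~x3 & x2   — idempotence
This depends on x2, x3, so it is not a constant.

neither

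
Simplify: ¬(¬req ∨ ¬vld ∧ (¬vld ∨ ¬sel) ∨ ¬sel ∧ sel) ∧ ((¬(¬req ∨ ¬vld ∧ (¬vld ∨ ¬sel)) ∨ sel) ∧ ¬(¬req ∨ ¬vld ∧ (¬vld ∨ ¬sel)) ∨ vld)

¬(¬req ∨ ¬vld ∧ (¬vld ∨ ¬sel) ∨ ¬sel ∧ sel) ∧ ((¬(¬req ∨ ¬vld ∧ (¬vld ∨ ¬sel)) ∨ sel) ∧ ¬(¬req ∨ ¬vld ∧ (¬vld ∨ ¬sel)) ∨ vld)
= ¬(¬req ∨ ¬vld ∧ (¬vld ∨ ¬sel) ∨ ¬sel ∧ sel) ∧ (¬(¬req ∨ ¬vld ∧ (¬vld ∨ ¬sel)) ∨ vld)   — absorption
= ¬(¬req ∨ ¬vld ∧ (¬vld ∨ ¬sel)) ∧ (¬(¬req ∨ ¬vld ∧ (¬vld ∨ ¬sel)) ∨ vld)   — complement / identity
= ¬(¬req ∨ ¬vld ∧ (¬vld ∨ ¬sel))   — absorption
= ¬(¬req ∨ ¬vld)   — absorption
= req ∧ vld   — De Morgan

req ∧ vld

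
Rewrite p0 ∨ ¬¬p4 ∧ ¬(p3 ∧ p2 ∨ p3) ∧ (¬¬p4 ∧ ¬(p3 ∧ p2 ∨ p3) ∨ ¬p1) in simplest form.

p0 ∨ ¬¬p4 ∧ ¬(p3 ∧ p2 ∨ p3) ∧ (¬¬p4 ∧ ¬(p3 ∧ p2 ∨ p3) ∨ ¬p1)
= p0 ∨ ¬¬p4 ∧ ¬(p3 ∧ p2 ∨ p3)   — absorption
= p0 ∨ ¬¬p4 ∧ ¬p3   — absorption
= p0 ∨ p4 ∧ ¬p3   — double negation

p0 ∨ p4 ∧ ¬p3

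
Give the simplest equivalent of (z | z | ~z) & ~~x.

x

(z | z | ~z) & ~~x
= (z | ~z) & ~~x   (idempotence)
= ~~x   (complement / identity)
= x   (double negation)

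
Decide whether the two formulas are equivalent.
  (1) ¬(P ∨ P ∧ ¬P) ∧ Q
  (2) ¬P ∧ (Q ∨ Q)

Yes

E1: ¬(P ∨ P ∧ ¬P) ∧ Q
    = ¬P ∧ Q
E2: ¬P ∧ (Q ∨ Q)
    = ¬P ∧ Q
Both reduce to ¬P ∧ Q, so they are equivalent.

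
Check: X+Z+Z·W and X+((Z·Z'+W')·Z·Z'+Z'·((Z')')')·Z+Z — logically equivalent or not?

E1: X+Z+Z·W
    = X+Z   (absorption)
E2: X+((Z·Z'+W')·Z·Z'+Z'·((Z')')')·Z+Z
    = X+(Z·Z'+Z'·((Z')')')·Z+Z   (absorption)
    = X+(Z·Z'+Z'·Z')·Z+Z   (double negation)
    = X+Z'·Z+Z   (distribution)
    = X+Z   (complement / identity)
Both reduce to X+Z, so they are equivalent.

Yes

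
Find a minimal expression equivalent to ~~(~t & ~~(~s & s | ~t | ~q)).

~t

~~(~t & ~~(~s & s | ~t | ~q))
= ~~(~t & ~~(~t | ~q))
= ~~(~t & ~(t & q))
= ~(t | t & q)
= ~t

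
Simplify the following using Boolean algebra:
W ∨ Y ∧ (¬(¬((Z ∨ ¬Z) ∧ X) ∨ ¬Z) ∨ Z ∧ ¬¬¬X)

W ∨ Y ∧ (¬(¬((Z ∨ ¬Z) ∧ X) ∨ ¬Z) ∨ Z ∧ ¬¬¬X)
= W ∨ Y ∧ (¬(¬X ∨ ¬Z) ∨ Z ∧ ¬¬¬X)   — complement / identity
= W ∨ Y ∧ (¬(¬X ∨ ¬Z) ∨ Z ∧ ¬X)   — double negation
= W ∨ Y ∧ (X ∧ Z ∨ Z ∧ ¬X)   — De Morgan
= W ∨ Y ∧ Z   — distribution

W ∨ Y ∧ Z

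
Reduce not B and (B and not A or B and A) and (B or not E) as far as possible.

not B and (B and not A or B and A) and (B or not E)
= not B and B and (B or not E)   [distribution]
= not B and B   [absorption]
= False   [complement]

False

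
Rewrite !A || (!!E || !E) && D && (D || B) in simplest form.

!A || D

!A || (!!E || !E) && D && (D || B)
= !A || (E || !E) && D && (D || B)   [double negation]
= !A || D && (D || B)   [complement / identity]
= !A || D   [absorption]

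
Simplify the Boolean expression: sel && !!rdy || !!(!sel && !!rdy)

rdy

sel && !!rdy || !!(!sel && !!rdy)
= sel && !!rdy || !sel && !!rdy
= !!rdy
= rdy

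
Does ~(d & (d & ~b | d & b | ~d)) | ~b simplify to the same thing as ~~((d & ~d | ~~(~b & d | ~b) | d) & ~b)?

E1: ~(d & (d & ~b | d & b | ~d)) | ~b
    = ~(d & (d | ~d)) | ~b   [distribution]
    = ~d | ~b   [complement / identity]
E2: ~~((d & ~d | ~~(~b & d | ~b) | d) & ~b)
    = ~~((~~(~b & d | ~b) | d) & ~b)   [complement / identity]
    = ~~((~~~b | d) & ~b)   [absorption]
    = ~~((~b | d) & ~b)   [double negation]
    = ~~~b   [absorption]
    = ~b   [double negation]
These differ: at b=1, d=0, E1 = 1 but E2 = 0.

No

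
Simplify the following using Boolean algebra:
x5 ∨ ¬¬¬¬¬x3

x5 ∨ ¬x3

x5 ∨ ¬¬¬¬¬x3
= x5 ∨ ¬¬¬x3   (double negation)
= x5 ∨ ¬x3   (double negation)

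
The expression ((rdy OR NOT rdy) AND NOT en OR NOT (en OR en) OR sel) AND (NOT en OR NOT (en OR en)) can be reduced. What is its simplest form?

NOT en

((rdy OR NOT rdy) AND NOT en OR NOT (en OR en) OR sel) AND (NOT en OR NOT (en OR en))
= (NOT en OR NOT (en OR en) OR sel) AND (NOT en OR NOT (en OR en))
= NOT en OR NOT (en OR en)
= NOT en OR NOT en
= NOT en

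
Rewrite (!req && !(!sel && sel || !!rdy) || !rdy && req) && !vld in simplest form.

!rdy && !vld

(!req && !(!sel && sel || !!rdy) || !rdy && req) && !vld
= (!req && !!!rdy || !rdy && req) && !vld
= (!req && !rdy || !rdy && req) && !vld
= !rdy && !vld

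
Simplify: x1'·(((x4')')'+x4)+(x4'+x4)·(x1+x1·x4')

1

x1'·(((x4')')'+x4)+(x4'+x4)·(x1+x1·x4')
= x1'·(((x4')')'+x4)+(x4'+x4)·x1
= x1'·(x4'+x4)+(x4'+x4)·x1
= x4'+x4
= 1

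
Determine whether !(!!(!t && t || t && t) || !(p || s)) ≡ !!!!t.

No

E1: !(!!(!t && t || t && t) || !(p || s))
    = !(!!t || !(p || s))
    = !t && (p || s)
E2: !!!!t
    = !!t
    = t
These differ: at p=0, s=0, t=1, E1 = 0 but E2 = 1.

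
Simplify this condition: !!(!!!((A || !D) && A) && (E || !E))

!A

!!(!!!((A || !D) && A) && (E || !E))
= !!!!!((A || !D) && A)
= !!!!!A
= !!!A
= !A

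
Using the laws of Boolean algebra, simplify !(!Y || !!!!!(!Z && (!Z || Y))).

!(!Y || !!!!!(!Z && (!Z || Y)))
= Y && !!!!(!Z && (!Z || Y))   — De Morgan
= Y && !!(!Z && (!Z || Y))   — double negation
= Y && !Z && (!Z || Y)   — double negation
= Y && !Z   — absorption

Y && !Z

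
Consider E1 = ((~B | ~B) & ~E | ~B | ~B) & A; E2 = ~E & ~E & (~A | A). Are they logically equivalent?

E1: ((~B | ~B) & ~E | ~B | ~B) & A
    = (~B | ~B) & A   [absorption]
    = ~B & A   [idempotence]
E2: ~E & ~E & (~A | A)
    = ~E & ~E   [complement / identity]
    = ~E   [idempotence]
These differ: at A=0, B=0, E=0, E1 = 0 but E2 = 1.

No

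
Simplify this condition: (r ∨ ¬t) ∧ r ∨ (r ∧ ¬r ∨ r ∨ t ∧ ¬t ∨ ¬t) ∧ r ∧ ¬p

(r ∨ ¬t) ∧ r ∨ (r ∧ ¬r ∨ r ∨ t ∧ ¬t ∨ ¬t) ∧ r ∧ ¬p
= (r ∨ ¬t) ∧ r ∨ (r ∨ t ∧ ¬t ∨ ¬t) ∧ r ∧ ¬p
= (r ∨ ¬t) ∧ r ∨ (r ∨ ¬t) ∧ r ∧ ¬p
= (r ∨ ¬t) ∧ r
= r

r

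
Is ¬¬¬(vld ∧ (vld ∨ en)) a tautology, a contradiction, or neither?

¬¬¬(vld ∧ (vld ∨ en))
= ¬¬¬vld
= ¬vld
This depends on vld, so it is not a constant.

neither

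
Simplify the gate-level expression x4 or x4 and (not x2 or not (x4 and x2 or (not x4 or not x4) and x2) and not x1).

x4 or x4 and (not x2 or not (x4 and x2 or (not x4 or not x4) and x2) and not x1)
= x4 or x4 and (not x2 or not (x4 and x2 or not x4 and x2) and not x1)
= x4 or x4 and (not x2 or not x2 and not x1)
= x4 or x4 and not x2
= x4

x4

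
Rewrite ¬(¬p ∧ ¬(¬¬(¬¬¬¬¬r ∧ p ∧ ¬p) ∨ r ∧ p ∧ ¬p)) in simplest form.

¬(¬p ∧ ¬(¬¬(¬¬¬¬¬r ∧ p ∧ ¬p) ∨ r ∧ p ∧ ¬p))
= ¬(¬p ∧ ¬(¬¬(¬¬¬r ∧ p ∧ ¬p) ∨ r ∧ p ∧ ¬p))   (double negation)
= ¬(¬p ∧ ¬(¬¬(¬r ∧ p ∧ ¬p) ∨ r ∧ p ∧ ¬p))   (double negation)
= ¬(¬p ∧ ¬(¬r ∧ p ∧ ¬p ∨ r ∧ p ∧ ¬p))   (double negation)
= ¬(¬p ∧ ¬(p ∧ ¬p))   (distribution)
= p ∨ p ∧ ¬p   (De Morgan)
= p   (complement / identity)

p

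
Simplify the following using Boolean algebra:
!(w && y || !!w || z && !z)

!(w && y || !!w || z && !z)
= !(w && y || !!w)   — complement / identity
= !(w && y || w)   — double negation
= !w   — absorption

!w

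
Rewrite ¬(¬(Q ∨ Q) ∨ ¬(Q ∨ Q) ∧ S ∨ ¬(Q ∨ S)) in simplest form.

Q

¬(¬(Q ∨ Q) ∨ ¬(Q ∨ Q) ∧ S ∨ ¬(Q ∨ S))
= ¬(¬(Q ∨ Q) ∨ ¬(Q ∨ S))
= (Q ∨ Q) ∧ (Q ∨ S)
= Q ∧ S ∨ Q
= Q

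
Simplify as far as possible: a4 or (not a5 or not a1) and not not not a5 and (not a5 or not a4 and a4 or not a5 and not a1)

a4 or (not a5 or not a1) and not not not a5 and (not a5 or not a4 and a4 or not a5 and not a1)
= a4 or (not a5 or not a1) and not a5 and (not a5 or not a4 and a4 or not a5 and not a1)
= a4 or not a5 and (not a5 or not a4 and a4 or not a5 and not a1)
= a4 or not a5 and (not a5 or not a5 and not a1)
= a4 or not a5 and not a5
= a4 or not a5

a4 or not a5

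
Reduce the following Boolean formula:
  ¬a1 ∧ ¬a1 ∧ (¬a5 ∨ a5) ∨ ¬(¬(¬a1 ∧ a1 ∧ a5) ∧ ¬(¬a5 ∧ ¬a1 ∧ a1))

¬a1 ∧ ¬a1 ∧ (¬a5 ∨ a5) ∨ ¬(¬(¬a1 ∧ a1 ∧ a5) ∧ ¬(¬a5 ∧ ¬a1 ∧ a1))
= ¬a1 ∧ ¬a1 ∧ (¬a5 ∨ a5) ∨ ¬a1 ∧ a1 ∧ a5 ∨ ¬a5 ∧ ¬a1 ∧ a1   (De Morgan)
= ¬a1 ∧ ¬a1 ∨ ¬a1 ∧ a1 ∧ a5 ∨ ¬a5 ∧ ¬a1 ∧ a1   (complement / identity)
= ¬a1 ∧ ¬a1 ∨ ¬a1 ∧ a1   (distribution)
= ¬a1   (distribution)

¬a1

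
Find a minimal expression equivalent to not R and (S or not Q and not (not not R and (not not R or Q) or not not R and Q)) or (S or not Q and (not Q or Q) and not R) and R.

not R and (S or not Q and not (not not R and (not not R or Q) or not not R and Q)) or (S or not Q and (not Q or Q) and not R) and R
= not R and (S or not Q and not (not not R or not not R and Q)) or (S or not Q and (not Q or Q) and not R) and R   (absorption)
= not R and (S or not Q and not not not R) or (S or not Q and (not Q or Q) and not R) and R   (absorption)
= not R and (S or not Q and not not not R) or (S or not Q and not R) and R   (complement / identity)
= not R and (S or not Q and not R) or (S or not Q and not R) and R   (double negation)
= S or not Q and not R   (distribution)

S or not Q and not R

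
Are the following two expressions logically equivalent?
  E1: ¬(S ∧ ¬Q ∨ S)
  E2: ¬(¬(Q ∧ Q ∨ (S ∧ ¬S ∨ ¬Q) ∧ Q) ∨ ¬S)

E1: ¬(S ∧ ¬Q ∨ S)
    = ¬S
E2: ¬(¬(Q ∧ Q ∨ (S ∧ ¬S ∨ ¬Q) ∧ Q) ∨ ¬S)
    = ¬(¬(Q ∧ Q ∨ ¬Q ∧ Q) ∨ ¬S)
    = ¬(¬Q ∨ ¬S)
    = Q ∧ S
These differ: at Q=1, S=0, E1 = 1 but E2 = 0.

No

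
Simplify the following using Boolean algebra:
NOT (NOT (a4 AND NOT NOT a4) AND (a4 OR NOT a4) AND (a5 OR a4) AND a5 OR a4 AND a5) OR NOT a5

NOT (NOT (a4 AND NOT NOT a4) AND (a4 OR NOT a4) AND (a5 OR a4) AND a5 OR a4 AND a5) OR NOT a5
= NOT (NOT (a4 AND NOT NOT a4) AND (a5 OR a4) AND a5 OR a4 AND a5) OR NOT a5
= NOT (NOT (a4 AND a4) AND (a5 OR a4) AND a5 OR a4 AND a5) OR NOT a5
= NOT (NOT a4 AND (a5 OR a4) AND a5 OR a4 AND a5) OR NOT a5
= NOT (NOT a4 AND a5 OR a4 AND a5) OR NOT a5
= NOT a5 OR NOT a5
= NOT a5

NOT a5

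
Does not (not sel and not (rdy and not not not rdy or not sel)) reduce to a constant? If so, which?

not (not sel and not (rdy and not not not rdy or not sel))
= not (not sel and not (rdy and not rdy or not sel))   (double negation)
= sel or rdy and not rdy or not sel   (De Morgan)
= sel or not sel   (complement / identity)
= True   (complement)

yes, True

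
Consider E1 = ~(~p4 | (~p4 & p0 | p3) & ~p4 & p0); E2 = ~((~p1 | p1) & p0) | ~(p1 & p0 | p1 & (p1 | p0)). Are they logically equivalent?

E1: ~(~p4 | (~p4 & p0 | p3) & ~p4 & p0)
    = ~(~p4 | ~p4 & p0)   [absorption]
    = ~~p4   [absorption]
    = p4   [double negation]
E2: ~((~p1 | p1) & p0) | ~(p1 & p0 | p1 & (p1 | p0))
    = ~((~p1 | p1) & p0) | ~(p1 & p0 | p1)   [absorption]
    = ~p0 | ~(p1 & p0 | p1)   [complement / identity]
    = ~p0 | ~p1   [absorption]
These differ: at p0=0, p1=1, p3=1, p4=0, E1 = 0 but E2 = 1.

No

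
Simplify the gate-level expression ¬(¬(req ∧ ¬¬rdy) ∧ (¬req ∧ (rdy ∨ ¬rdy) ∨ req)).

req ∧ rdy

¬(¬(req ∧ ¬¬rdy) ∧ (¬req ∧ (rdy ∨ ¬rdy) ∨ req))
= ¬(¬(req ∧ ¬¬rdy) ∧ (¬req ∨ req))   (complement / identity)
= ¬(¬(req ∧ rdy) ∧ (¬req ∨ req))   (double negation)
= ¬¬(req ∧ rdy)   (complement / identity)
= req ∧ rdy   (double negation)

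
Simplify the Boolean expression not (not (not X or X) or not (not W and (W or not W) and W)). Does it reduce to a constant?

False

not (not (not X or X) or not (not W and (W or not W) and W))
= (not X or X) and not W and (W or not W) and W   — De Morgan
= (not X or X) and not W and W   — complement / identity
= not W and W   — complement / identity
= False   — complement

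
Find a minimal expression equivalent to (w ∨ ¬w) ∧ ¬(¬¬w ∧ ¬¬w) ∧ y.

(w ∨ ¬w) ∧ ¬(¬¬w ∧ ¬¬w) ∧ y
= (w ∨ ¬w) ∧ (¬w ∨ ¬w) ∧ y
= (w ∨ ¬w) ∧ ¬w ∧ y
= ¬w ∧ y

¬w ∧ y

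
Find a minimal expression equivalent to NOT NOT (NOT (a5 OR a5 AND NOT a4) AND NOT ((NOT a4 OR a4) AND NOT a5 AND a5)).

NOT a5

NOT NOT (NOT (a5 OR a5 AND NOT a4) AND NOT ((NOT a4 OR a4) AND NOT a5 AND a5))
= NOT (a5 OR a5 AND NOT a4 OR (NOT a4 OR a4) AND NOT a5 AND a5)   — De Morgan
= NOT (a5 OR a5 AND NOT a4 OR NOT a5 AND a5)   — complement / identity
= NOT (a5 OR a5 AND NOT a4)   — complement / identity
= NOT a5   — absorption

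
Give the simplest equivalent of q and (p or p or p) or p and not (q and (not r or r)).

p

q and (p or p or p) or p and not (q and (not r or r))
= q and (p or p or p) or p and not q   (complement / identity)
= q and (p or p) or p and not q   (idempotence)
= q and p or p and not q   (idempotence)
= p   (distribution)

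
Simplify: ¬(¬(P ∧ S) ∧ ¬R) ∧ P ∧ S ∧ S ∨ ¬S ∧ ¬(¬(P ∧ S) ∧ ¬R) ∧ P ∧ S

¬(¬(P ∧ S) ∧ ¬R) ∧ P ∧ S ∧ S ∨ ¬S ∧ ¬(¬(P ∧ S) ∧ ¬R) ∧ P ∧ S
= (S ∨ ¬S) ∧ ¬(¬(P ∧ S) ∧ ¬R) ∧ P ∧ S   (distribution)
= ¬(¬(P ∧ S) ∧ ¬R) ∧ P ∧ S   (complement / identity)
= (P ∧ S ∨ R) ∧ P ∧ S   (De Morgan)
= P ∧ S   (absorption)

P ∧ S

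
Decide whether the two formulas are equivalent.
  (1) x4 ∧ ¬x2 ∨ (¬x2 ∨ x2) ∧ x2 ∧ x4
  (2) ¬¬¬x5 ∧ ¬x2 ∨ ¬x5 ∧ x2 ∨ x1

E1: x4 ∧ ¬x2 ∨ (¬x2 ∨ x2) ∧ x2 ∧ x4
    = x4 ∧ ¬x2 ∨ x2 ∧ x4   (complement / identity)
    = x4   (distribution)
E2: ¬¬¬x5 ∧ ¬x2 ∨ ¬x5 ∧ x2 ∨ x1
    = ¬x5 ∧ ¬x2 ∨ ¬x5 ∧ x2 ∨ x1   (double negation)
    = ¬x5 ∨ x1   (distribution)
These differ: at x1=1, x2=0, x4=0, x5=0, E1 = 0 but E2 = 1.

No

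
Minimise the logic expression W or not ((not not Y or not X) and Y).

W or not Y

W or not ((not not Y or not X) and Y)
= W or not ((Y or not X) and Y)   (double negation)
= W or not Y   (absorption)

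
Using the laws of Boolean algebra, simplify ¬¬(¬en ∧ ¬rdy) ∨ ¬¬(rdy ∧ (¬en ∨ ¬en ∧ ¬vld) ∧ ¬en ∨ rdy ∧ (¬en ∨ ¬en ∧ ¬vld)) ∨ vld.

¬en ∨ vld

¬¬(¬en ∧ ¬rdy) ∨ ¬¬(rdy ∧ (¬en ∨ ¬en ∧ ¬vld) ∧ ¬en ∨ rdy ∧ (¬en ∨ ¬en ∧ ¬vld)) ∨ vld
= ¬¬(¬en ∧ ¬rdy) ∨ ¬¬(rdy ∧ (¬en ∨ ¬en ∧ ¬vld)) ∨ vld   [absorption]
= ¬¬(¬en ∧ ¬rdy) ∨ ¬¬(rdy ∧ ¬en) ∨ vld   [absorption]
= ¬en ∧ ¬rdy ∨ ¬¬(rdy ∧ ¬en) ∨ vld   [double negation]
= ¬en ∧ ¬rdy ∨ rdy ∧ ¬en ∨ vld   [double negation]
= ¬en ∨ vld   [distribution]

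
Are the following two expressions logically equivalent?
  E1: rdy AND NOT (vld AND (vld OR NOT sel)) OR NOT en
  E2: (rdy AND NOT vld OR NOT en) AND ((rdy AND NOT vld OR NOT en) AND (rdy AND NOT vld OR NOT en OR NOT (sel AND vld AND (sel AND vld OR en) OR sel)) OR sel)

Yes

E1: rdy AND NOT (vld AND (vld OR NOT sel)) OR NOT en
    = rdy AND NOT vld OR NOT en   (absorption)
E2: (rdy AND NOT vld OR NOT en) AND ((rdy AND NOT vld OR NOT en) AND (rdy AND NOT vld OR NOT en OR NOT (sel AND vld AND (sel AND vld OR en) OR sel)) OR sel)
    = (rdy AND NOT vld OR NOT en) AND ((rdy AND NOT vld OR NOT en) AND (rdy AND NOT vld OR NOT en OR NOT (sel AND vld OR sel)) OR sel)   (absorption)
    = (rdy AND NOT vld OR NOT en) AND ((rdy AND NOT vld OR NOT en) AND (rdy AND NOT vld OR NOT en OR NOT sel) OR sel)   (absorption)
    = (rdy AND NOT vld OR NOT en) AND (rdy AND NOT vld OR NOT en OR sel)   (absorption)
    = rdy AND NOT vld OR NOT en   (absorption)
Both reduce to rdy AND NOT vld OR NOT en, so they are equivalent.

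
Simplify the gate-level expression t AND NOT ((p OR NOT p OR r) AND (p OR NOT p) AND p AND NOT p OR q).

t AND NOT ((p OR NOT p OR r) AND (p OR NOT p) AND p AND NOT p OR q)
= t AND NOT ((p OR NOT p) AND p AND NOT p OR q)   — absorption
= t AND NOT (p AND NOT p OR q)   — complement / identity
= t AND NOT q   — complement / identity

t AND NOT q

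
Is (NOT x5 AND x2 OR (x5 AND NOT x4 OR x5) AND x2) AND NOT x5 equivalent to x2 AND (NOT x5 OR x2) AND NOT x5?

E1: (NOT x5 AND x2 OR (x5 AND NOT x4 OR x5) AND x2) AND NOT x5
    = (NOT x5 AND x2 OR x5 AND x2) AND NOT x5   [absorption]
    = x2 AND NOT x5   [distribution]
E2: x2 AND (NOT x5 OR x2) AND NOT x5
    = x2 AND NOT x5   [absorption]
Both reduce to x2 AND NOT x5, so they are equivalent.

Yes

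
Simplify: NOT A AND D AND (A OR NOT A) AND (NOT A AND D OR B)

NOT A AND D

NOT A AND D AND (A OR NOT A) AND (NOT A AND D OR B)
= NOT A AND D AND (NOT A AND D OR B)
= NOT A AND D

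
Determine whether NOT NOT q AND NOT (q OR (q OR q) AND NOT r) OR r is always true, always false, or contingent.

NOT NOT q AND NOT (q OR (q OR q) AND NOT r) OR r
= NOT NOT q AND NOT (q OR q AND NOT r) OR r   (idempotence)
= NOT NOT q AND NOT q OR r   (absorption)
= q AND NOT q OR r   (double negation)
= r   (complement / identity)
This depends on r, so it is not a constant.

contingent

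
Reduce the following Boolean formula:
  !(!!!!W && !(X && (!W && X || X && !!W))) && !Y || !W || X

!W || X

!(!!!!W && !(X && (!W && X || X && !!W))) && !Y || !W || X
= (!!!W || X && (!W && X || X && !!W)) && !Y || !W || X
= (!W || X && (!W && X || X && !!W)) && !Y || !W || X
= (!W || X && (!W && X || X && W)) && !Y || !W || X
= (!W || X && X) && !Y || !W || X
= (!W || X) && !Y || !W || X
= !W || X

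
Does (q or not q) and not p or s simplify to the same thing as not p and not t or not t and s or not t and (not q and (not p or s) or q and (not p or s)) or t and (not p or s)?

Yes

E1: (q or not q) and not p or s
    = not p or s   (complement / identity)
E2: not p and not t or not t and s or not t and (not q and (not p or s) or q and (not p or s)) or t and (not p or s)
    = not p and not t or not t and s or not t and (not p or s) or t and (not p or s)   (distribution)
    = not t and (not p or s) or not t and (not p or s) or t and (not p or s)   (distribution)
    = not t and (not p or s) or t and (not p or s)   (idempotence)
    = not p or s   (distribution)
Both reduce to not p or s, so they are equivalent.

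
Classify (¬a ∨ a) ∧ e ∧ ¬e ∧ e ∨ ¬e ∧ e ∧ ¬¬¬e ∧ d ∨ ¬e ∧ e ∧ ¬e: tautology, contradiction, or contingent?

(¬a ∨ a) ∧ e ∧ ¬e ∧ e ∨ ¬e ∧ e ∧ ¬¬¬e ∧ d ∨ ¬e ∧ e ∧ ¬e
= (¬a ∨ a) ∧ e ∧ ¬e ∧ e ∨ ¬e ∧ e ∧ ¬e ∧ d ∨ ¬e ∧ e ∧ ¬e   [double negation]
= e ∧ ¬e ∧ e ∨ ¬e ∧ e ∧ ¬e ∧ d ∨ ¬e ∧ e ∧ ¬e   [complement / identity]
= e ∧ ¬e ∧ e ∨ ¬e ∧ e ∧ ¬e   [absorption]
= ¬e ∧ e   [distribution]
= False   [complement]

contradiction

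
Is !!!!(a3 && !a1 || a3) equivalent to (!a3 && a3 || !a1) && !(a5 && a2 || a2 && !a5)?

No

E1: !!!!(a3 && !a1 || a3)
    = !!(a3 && !a1 || a3)   [double negation]
    = a3 && !a1 || a3   [double negation]
    = a3   [absorption]
E2: (!a3 && a3 || !a1) && !(a5 && a2 || a2 && !a5)
    = !a1 && !(a5 && a2 || a2 && !a5)   [complement / identity]
    = !a1 && !a2   [distribution]
These differ: at a1=1, a2=1, a3=1, a5=0, E1 = 1 but E2 = 0.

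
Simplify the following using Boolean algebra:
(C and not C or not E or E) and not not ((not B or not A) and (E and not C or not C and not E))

(C and not C or not E or E) and not not ((not B or not A) and (E and not C or not C and not E))
= (C and not C or not E or E) and not not ((not B or not A) and not C)
= (C and not C or not E or E) and (not B or not A) and not C
= (not E or E) and (not B or not A) and not C
= (not B or not A) and not C

(not B or not A) and not C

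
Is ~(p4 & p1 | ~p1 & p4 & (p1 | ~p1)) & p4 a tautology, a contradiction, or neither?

~(p4 & p1 | ~p1 & p4 & (p1 | ~p1)) & p4
= ~(p4 & p1 | ~p1 & p4) & p4   — complement / identity
= ~p4 & p4   — distribution
= 0   — complement

contradiction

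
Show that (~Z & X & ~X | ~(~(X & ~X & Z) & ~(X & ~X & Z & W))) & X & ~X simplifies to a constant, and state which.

0

(~Z & X & ~X | ~(~(X & ~X & Z) & ~(X & ~X & Z & W))) & X & ~X
= (~Z & X & ~X | X & ~X & Z | X & ~X & Z & W) & X & ~X   (De Morgan)
= (~Z & X & ~X | X & ~X & Z) & X & ~X   (absorption)
= X & ~X & X & ~X   (distribution)
= X & ~X   (idempotence)
= 0   (complement)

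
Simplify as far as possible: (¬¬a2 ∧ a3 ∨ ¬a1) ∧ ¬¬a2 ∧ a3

a2 ∧ a3

(¬¬a2 ∧ a3 ∨ ¬a1) ∧ ¬¬a2 ∧ a3
= ¬¬a2 ∧ a3
= a2 ∧ a3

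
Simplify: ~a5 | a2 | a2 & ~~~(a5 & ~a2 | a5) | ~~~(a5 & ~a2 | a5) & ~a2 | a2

~a5 | a2

~a5 | a2 | a2 & ~~~(a5 & ~a2 | a5) | ~~~(a5 & ~a2 | a5) & ~a2 | a2
= ~a5 | a2 | ~~~(a5 & ~a2 | a5) | a2   — distribution
= ~a5 | a2 | ~(a5 & ~a2 | a5) | a2   — double negation
= ~a5 | a2 | ~a5 | a2   — absorption
= ~a5 | a2   — idempotence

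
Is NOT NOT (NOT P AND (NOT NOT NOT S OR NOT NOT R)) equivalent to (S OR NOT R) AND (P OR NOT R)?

E1: NOT NOT (NOT P AND (NOT NOT NOT S OR NOT NOT R))
    = NOT NOT (NOT P AND (NOT NOT NOT S OR R))   (double negation)
    = NOT P AND (NOT NOT NOT S OR R)   (double negation)
    = NOT P AND (NOT S OR R)   (double negation)
E2: (S OR NOT R) AND (P OR NOT R)
    = S AND P OR NOT R   (distribution)
These differ: at P=1, R=0, S=1, E1 = 0 but E2 = 1.

No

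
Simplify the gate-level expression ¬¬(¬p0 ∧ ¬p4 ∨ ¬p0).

¬p0

¬¬(¬p0 ∧ ¬p4 ∨ ¬p0)
= ¬¬¬p0   (absorption)
= ¬p0   (double negation)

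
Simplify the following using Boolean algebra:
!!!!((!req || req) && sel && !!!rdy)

!!!!((!req || req) && sel && !!!rdy)
= !!((!req || req) && sel && !!!rdy)
= (!req || req) && sel && !!!rdy
= sel && !!!rdy
= sel && !rdy

sel && !rdy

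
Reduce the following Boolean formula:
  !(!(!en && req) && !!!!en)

!(!(!en && req) && !!!!en)
= !(!(!en && req) && !!en)
= !en && req || !en
= !en

!en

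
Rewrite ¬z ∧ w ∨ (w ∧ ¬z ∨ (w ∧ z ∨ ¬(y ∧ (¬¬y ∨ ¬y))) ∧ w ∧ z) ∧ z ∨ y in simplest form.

w ∨ y

¬z ∧ w ∨ (w ∧ ¬z ∨ (w ∧ z ∨ ¬(y ∧ (¬¬y ∨ ¬y))) ∧ w ∧ z) ∧ z ∨ y
= ¬z ∧ w ∨ (w ∧ ¬z ∨ (w ∧ z ∨ ¬(y ∧ (y ∨ ¬y))) ∧ w ∧ z) ∧ z ∨ y   — double negation
= ¬z ∧ w ∨ (w ∧ ¬z ∨ (w ∧ z ∨ ¬y) ∧ w ∧ z) ∧ z ∨ y   — complement / identity
= ¬z ∧ w ∨ (w ∧ ¬z ∨ w ∧ z) ∧ z ∨ y   — absorption
= ¬z ∧ w ∨ w ∧ z ∨ y   — distribution
= w ∨ y   — distribution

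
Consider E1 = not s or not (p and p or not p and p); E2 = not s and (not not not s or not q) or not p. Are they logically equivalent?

Yes

E1: not s or not (p and p or not p and p)
    = not s or not p
E2: not s and (not not not s or not q) or not p
    = not s and (not s or not q) or not p
    = not s or not p
Both reduce to not s or not p, so they are equivalent.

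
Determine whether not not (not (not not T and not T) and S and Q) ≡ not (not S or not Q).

Yes

E1: not not (not (not not T and not T) and S and Q)
    = not not ((not T or T) and S and Q)   (De Morgan)
    = not not (S and Q)   (complement / identity)
    = S and Q   (double negation)
E2: not (not S or not Q)
    = S and Q   (De Morgan)
Both reduce to S and Q, so they are equivalent.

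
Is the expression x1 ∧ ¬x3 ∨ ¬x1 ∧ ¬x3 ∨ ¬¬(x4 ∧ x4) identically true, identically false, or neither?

neither

x1 ∧ ¬x3 ∨ ¬x1 ∧ ¬x3 ∨ ¬¬(x4 ∧ x4)
= ¬x3 ∨ ¬¬(x4 ∧ x4)   — distribution
= ¬x3 ∨ ¬¬x4   — idempotence
= ¬x3 ∨ x4   — double negation
This depends on x3, x4, so it is not a constant.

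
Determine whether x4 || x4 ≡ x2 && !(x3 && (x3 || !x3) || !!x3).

No

E1: x4 || x4
    = x4   — idempotence
E2: x2 && !(x3 && (x3 || !x3) || !!x3)
    = x2 && !(x3 || !!x3)   — complement / identity
    = x2 && !(x3 || x3)   — double negation
    = x2 && !x3   — idempotence
These differ: at x2=0, x3=0, x4=1, E1 = 1 but E2 = 0.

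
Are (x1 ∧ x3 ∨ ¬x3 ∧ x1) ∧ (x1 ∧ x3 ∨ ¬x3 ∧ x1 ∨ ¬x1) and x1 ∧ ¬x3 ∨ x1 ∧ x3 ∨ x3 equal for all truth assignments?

No

E1: (x1 ∧ x3 ∨ ¬x3 ∧ x1) ∧ (x1 ∧ x3 ∨ ¬x3 ∧ x1 ∨ ¬x1)
    = x1 ∧ x3 ∨ ¬x3 ∧ x1   (absorption)
    = x1   (distribution)
E2: x1 ∧ ¬x3 ∨ x1 ∧ x3 ∨ x3
    = (¬x3 ∨ x3) ∧ x1 ∨ x3   (distribution)
    = x1 ∨ x3   (complement / identity)
These differ: at x1=0, x3=1, E1 = 0 but E2 = 1.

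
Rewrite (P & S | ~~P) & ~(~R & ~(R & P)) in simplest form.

(P & S | ~~P) & ~(~R & ~(R & P))
= (P & S | ~~P) & (R | R & P)   (De Morgan)
= (P & S | P) & (R | R & P)   (double negation)
= (P & S | P) & R   (absorption)
= P & R   (absorption)

P & R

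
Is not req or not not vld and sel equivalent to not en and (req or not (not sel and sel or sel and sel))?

E1: not req or not not vld and sel
    = not req or vld and sel
E2: not en and (req or not (not sel and sel or sel and sel))
    = not en and (req or not sel)
These differ: at en=1, req=0, sel=0, vld=1, E1 = 1 but E2 = 0.

No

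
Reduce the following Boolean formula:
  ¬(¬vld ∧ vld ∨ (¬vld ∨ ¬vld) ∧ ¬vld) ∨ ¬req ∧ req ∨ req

¬(¬vld ∧ vld ∨ (¬vld ∨ ¬vld) ∧ ¬vld) ∨ ¬req ∧ req ∨ req
= ¬(¬vld ∧ vld ∨ ¬vld ∧ ¬vld) ∨ ¬req ∧ req ∨ req   [idempotence]
= ¬¬vld ∨ ¬req ∧ req ∨ req   [distribution]
= ¬¬vld ∨ req   [complement / identity]
= vld ∨ req   [double negation]

vld ∨ req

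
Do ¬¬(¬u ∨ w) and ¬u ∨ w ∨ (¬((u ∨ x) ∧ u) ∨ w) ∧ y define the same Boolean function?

E1: ¬¬(¬u ∨ w)
    = ¬u ∨ w   — double negation
E2: ¬u ∨ w ∨ (¬((u ∨ x) ∧ u) ∨ w) ∧ y
    = ¬u ∨ w ∨ (¬u ∨ w) ∧ y   — absorption
    = ¬u ∨ w   — absorption
Both reduce to ¬u ∨ w, so they are equivalent.

Yes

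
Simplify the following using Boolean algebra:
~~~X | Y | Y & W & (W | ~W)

~~~X | Y | Y & W & (W | ~W)
= ~~~X | Y | Y & W   — complement / identity
= ~X | Y | Y & W   — double negation
= ~X | Y   — absorption

~X | Y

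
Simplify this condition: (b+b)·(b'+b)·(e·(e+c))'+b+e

(b+b)·(b'+b)·(e·(e+c))'+b+e
= b·(b'+b)·(e·(e+c))'+b+e   [idempotence]
= b·(b'+b)·e'+b+e   [absorption]
= b·e'+b+e   [complement / identity]
= b+e   [absorption]

b+e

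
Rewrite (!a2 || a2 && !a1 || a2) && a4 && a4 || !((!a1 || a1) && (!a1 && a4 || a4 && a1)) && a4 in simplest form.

a4

(!a2 || a2 && !a1 || a2) && a4 && a4 || !((!a1 || a1) && (!a1 && a4 || a4 && a1)) && a4
= (!a2 || a2 && !a1 || a2) && a4 && a4 || !(!a1 && a4 || a4 && a1) && a4   (complement / identity)
= (!a2 || a2 && !a1 || a2) && a4 && a4 || !a4 && a4   (distribution)
= (!a2 || a2) && a4 && a4 || !a4 && a4   (absorption)
= a4 && a4 || !a4 && a4   (complement / identity)
= a4   (distribution)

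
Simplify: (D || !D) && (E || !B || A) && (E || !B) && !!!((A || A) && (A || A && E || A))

(E || !B) && !A

(D || !D) && (E || !B || A) && (E || !B) && !!!((A || A) && (A || A && E || A))
= (D || !D) && (E || !B || A) && (E || !B) && !!!((A || A) && (A || A))   [absorption]
= (E || !B || A) && (E || !B) && !!!((A || A) && (A || A))   [complement / identity]
= (E || !B || A) && (E || !B) && !!!(A || A)   [idempotence]
= (E || !B) && !!!(A || A)   [absorption]
= (E || !B) && !(A || A)   [double negation]
= (E || !B) && !A   [idempotence]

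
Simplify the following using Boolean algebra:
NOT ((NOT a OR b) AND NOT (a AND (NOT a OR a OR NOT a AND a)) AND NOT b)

NOT ((NOT a OR b) AND NOT (a AND (NOT a OR a OR NOT a AND a)) AND NOT b)
= NOT ((NOT a OR b) AND NOT (a AND (NOT a OR a)) AND NOT b)   [complement / identity]
= NOT ((NOT a OR b) AND NOT a AND NOT b)   [complement / identity]
= NOT (NOT a AND NOT b)   [absorption]
= a OR b   [De Morgan]

a OR b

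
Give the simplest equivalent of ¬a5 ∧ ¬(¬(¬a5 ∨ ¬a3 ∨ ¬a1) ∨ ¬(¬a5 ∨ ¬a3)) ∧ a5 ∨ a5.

¬a5 ∧ ¬(¬(¬a5 ∨ ¬a3 ∨ ¬a1) ∨ ¬(¬a5 ∨ ¬a3)) ∧ a5 ∨ a5
= ¬a5 ∧ (¬a5 ∨ ¬a3 ∨ ¬a1) ∧ (¬a5 ∨ ¬a3) ∧ a5 ∨ a5
= ¬a5 ∧ (¬a5 ∨ ¬a3) ∧ a5 ∨ a5
= ¬a5 ∧ a5 ∨ a5
= a5

a5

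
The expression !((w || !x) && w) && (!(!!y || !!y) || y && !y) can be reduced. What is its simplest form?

!((w || !x) && w) && (!(!!y || !!y) || y && !y)
= !((w || !x) && w) && (!y && !y || y && !y)
= !((w || !x) && w) && !y
= !w && !y

!w && !y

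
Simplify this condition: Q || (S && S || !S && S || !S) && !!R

Q || R

Q || (S && S || !S && S || !S) && !!R
= Q || (S || !S) && !!R   [distribution]
= Q || !!R   [complement / identity]
= Q || R   [double negation]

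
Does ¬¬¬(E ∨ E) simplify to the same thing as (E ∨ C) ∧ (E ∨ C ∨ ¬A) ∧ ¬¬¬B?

No

E1: ¬¬¬(E ∨ E)
    = ¬(E ∨ E)
    = ¬E
E2: (E ∨ C) ∧ (E ∨ C ∨ ¬A) ∧ ¬¬¬B
    = (E ∨ C) ∧ ¬¬¬B
    = (E ∨ C) ∧ ¬B
These differ: at A=1, B=0, C=0, E=1, E1 = 0 but E2 = 1.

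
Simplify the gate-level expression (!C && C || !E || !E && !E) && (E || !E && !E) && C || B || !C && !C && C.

!E && C || B

(!C && C || !E || !E && !E) && (E || !E && !E) && C || B || !C && !C && C
= (!C && C || !E || !E && !E) && (E || !E && !E) && C || B || !C && C   — idempotence
= (!E || !E && !E) && (E || !E && !E) && C || B || !C && C   — complement / identity
= (!E && E || !E && !E) && C || B || !C && C   — distribution
= !E && C || B || !C && C   — distribution
= !E && C || B   — complement / identity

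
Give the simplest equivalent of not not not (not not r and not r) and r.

not not not (not not r and not r) and r
= not not (not r or r) and r   — De Morgan
= (not r or r) and r   — double negation
= r   — complement / identity

r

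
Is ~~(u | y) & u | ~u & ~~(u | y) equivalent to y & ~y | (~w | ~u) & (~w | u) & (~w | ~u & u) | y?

No

E1: ~~(u | y) & u | ~u & ~~(u | y)
    = ~~(u | y)   [distribution]
    = u | y   [double negation]
E2: y & ~y | (~w | ~u) & (~w | u) & (~w | ~u & u) | y
    = y & ~y | (~w | ~u & u) & (~w | ~u & u) | y   [distribution]
    = y & ~y | ~w | ~u & u | y   [idempotence]
    = ~w | ~u & u | y   [complement / identity]
    = ~w | y   [complement / identity]
These differ: at u=1, w=1, y=0, E1 = 1 but E2 = 0.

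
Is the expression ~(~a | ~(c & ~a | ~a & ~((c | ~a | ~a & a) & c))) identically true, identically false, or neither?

~(~a | ~(c & ~a | ~a & ~((c | ~a | ~a & a) & c)))
= ~(~a | ~(c & ~a | ~a & ~((c | ~a) & c)))   [complement / identity]
= ~(~a | ~(c & ~a | ~a & ~c))   [absorption]
= a & (c & ~a | ~a & ~c)   [De Morgan]
= a & ~a   [distribution]
= 0   [complement]

identically false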